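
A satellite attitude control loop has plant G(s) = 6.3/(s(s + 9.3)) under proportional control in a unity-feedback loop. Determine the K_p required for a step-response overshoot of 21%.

From %OS = 100·exp(−πζ/√(1−ζ²)) = 21%, ζ = −ln(0.21)/√(π²+ln²(0.21)) = 0.4449.
Characteristic equation s² + 9.3s + 6.3K_p = 0 gives ζ = 9.3/(2√(6.3K_p)).
Setting ζ = 0.4449: √(6.3K_p) = 9.3/(2·0.4449) = 10.45, so K_p = 109.2/6.3 = 17.3.

K_p = 17.3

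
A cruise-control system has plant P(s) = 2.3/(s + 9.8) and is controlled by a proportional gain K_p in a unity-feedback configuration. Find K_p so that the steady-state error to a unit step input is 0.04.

Steady-state error for a unit step on this type-0 loop is 1/(1 + K_p·P(0)).
P(0) = 0.2347. Require 1/(1 + K_p·0.2347) = 0.04, so 1 + 0.2347·K_p = 25.
K_p = (25 − 1)/0.2347 = 102.

K_p = 102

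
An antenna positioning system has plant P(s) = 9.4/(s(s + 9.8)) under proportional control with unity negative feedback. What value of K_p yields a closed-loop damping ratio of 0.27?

K_p = 35

Closed-loop characteristic equation: s² + 9.8s + K_p·9.4 = 0.
So ω_n = √(9.4K_p) and 2ζω_n = 9.8, giving ζ = 9.8/(2√(9.4K_p)).
Setting ζ = 0.27: √(9.4K_p) = 9.8/(2·0.27) = 18.15, so K_p = 329.4/9.4 = 35.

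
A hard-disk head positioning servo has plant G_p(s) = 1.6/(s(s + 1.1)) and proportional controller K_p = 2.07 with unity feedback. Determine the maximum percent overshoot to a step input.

36.9%

From 1 + K_pG_p(s) = 0: s² + 1.1s + 3.312 = 0 ⇒ ω_n = 1.82, ζ = 0.3022.
%OS = 100·exp(−πζ/√(1−ζ²)) = 100·exp(−π·0.3022/√0.9087) = 36.9%.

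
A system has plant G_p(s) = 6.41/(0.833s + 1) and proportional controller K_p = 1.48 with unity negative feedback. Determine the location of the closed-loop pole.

Closed loop: T(s) = K_p·G_p/(1+K_p·G_p) = 9.487/(0.833s + 1 + 9.487), with pole at s = −(1 + 9.487)/0.833 = −12.59.

s = -12.59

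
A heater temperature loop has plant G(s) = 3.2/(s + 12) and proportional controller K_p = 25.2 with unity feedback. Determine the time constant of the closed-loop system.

τ = 0.0108 s

Closed-loop transfer function: T(s) = K_p·G(s)/(1 + K_p·G(s)) = 80.64/(s + 12 + 80.64) = 80.64/(s + 92.64).
Time constant τ = 1/92.64 = 0.0108 s.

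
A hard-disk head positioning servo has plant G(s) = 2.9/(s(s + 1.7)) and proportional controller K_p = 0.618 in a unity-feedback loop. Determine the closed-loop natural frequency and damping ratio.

The closed-loop denominator is s(s+1.7) + 0.618·2.9 = s² + 1.7s + 1.792.
Matching s² + 2ζω_n s + ω_n²: ω_n = √1.792 = 1.339 rad/s and 2ζω_n = 1.7, so ζ = 1.7/(2·1.339) = 0.635.

ω_n = 1.34 rad/s, ζ = 0.635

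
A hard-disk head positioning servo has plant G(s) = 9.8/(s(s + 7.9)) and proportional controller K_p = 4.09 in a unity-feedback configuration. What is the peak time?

Closed-loop characteristic equation: s² + 7.9s + 40.08 = 0, so ω_n = 6.331 rad/s and ζ = 7.9/(2·6.331) = 0.6239.
Damped frequency ω_d = ω_n√(1−ζ²) = 4.948 rad/s, so peak time T_p = π/ω_d = 0.635 s.

T_p = 0.635 s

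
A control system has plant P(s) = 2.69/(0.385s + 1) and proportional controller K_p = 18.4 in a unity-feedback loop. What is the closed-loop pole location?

s = -131.2

Closed loop: T(s) = K_p·P/(1+K_p·P) = 49.5/(0.385s + 1 + 49.5), with pole at s = −(1 + 49.5)/0.385 = −131.2.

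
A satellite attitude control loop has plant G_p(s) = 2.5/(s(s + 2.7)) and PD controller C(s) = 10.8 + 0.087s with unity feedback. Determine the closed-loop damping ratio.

Forward path: (10.8 + 0.087s)·2.5/(s(s+2.7)). The closed-loop characteristic equation is s² + (2.7 + 2.5·0.087)s + 2.5·10.8 = 0.
That is s² + 2.917s + 27 = 0, so ω_n = 5.196 rad/s and ζ = 2.917/(2·5.196) = 0.2807.

ζ = 0.281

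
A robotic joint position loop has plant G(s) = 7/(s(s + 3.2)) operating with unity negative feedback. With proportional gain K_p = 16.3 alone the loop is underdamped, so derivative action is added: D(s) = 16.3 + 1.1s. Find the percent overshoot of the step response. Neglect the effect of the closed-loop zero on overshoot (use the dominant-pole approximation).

15.5%

Forward path: (16.3 + 1.1s)·7/(s(s+3.2)). The closed-loop characteristic equation is s² + (3.2 + 7·1.1)s + 7·16.3 = 0.
That is s² + 10.9s + 114.1 = 0, so ω_n = 10.68 rad/s and ζ = 10.9/(2·10.68) = 0.5102.
%OS = 100·exp(−πζ/√(1−ζ²)) = 15.5%.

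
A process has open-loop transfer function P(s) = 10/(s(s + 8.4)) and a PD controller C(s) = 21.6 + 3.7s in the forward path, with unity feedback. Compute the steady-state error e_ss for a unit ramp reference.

0.0389

The loop has one pole at the origin (type 1). Velocity error constant K_v = lim_{s→0} s·C(s)P(s) = 21.6·10/8.4 = 25.71.
Steady-state error to a unit ramp: e_ss = 1/K_v = 0.0389.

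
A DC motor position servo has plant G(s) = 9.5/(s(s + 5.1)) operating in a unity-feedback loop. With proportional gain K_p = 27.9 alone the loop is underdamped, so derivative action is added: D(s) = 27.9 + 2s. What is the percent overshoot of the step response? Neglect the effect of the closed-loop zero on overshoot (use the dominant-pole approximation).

3.15%

Forward path: (27.9 + 2s)·9.5/(s(s+5.1)). The closed-loop characteristic equation is s² + (5.1 + 9.5·2)s + 9.5·27.9 = 0.
That is s² + 24.1s + 265.1 = 0, so ω_n = 16.28 rad/s and ζ = 24.1/(2·16.28) = 0.7402.
%OS = 100·exp(−πζ/√(1−ζ²)) = 3.15%.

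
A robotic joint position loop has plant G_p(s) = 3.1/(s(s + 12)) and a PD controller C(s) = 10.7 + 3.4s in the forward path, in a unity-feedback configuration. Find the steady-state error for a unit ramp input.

0.362

The loop has one pole at the origin (type 1). Velocity error constant K_v = lim_{s→0} s·C(s)G_p(s) = 10.7·3.1/12 = 2.764.
Steady-state error to a unit ramp: e_ss = 1/K_v = 0.362.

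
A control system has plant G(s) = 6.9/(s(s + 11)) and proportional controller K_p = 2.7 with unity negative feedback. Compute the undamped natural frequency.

ω_n = 4.32 rad/s

With unity feedback the closed-loop characteristic equation is s² + 11s + 2.7·6.9 = s² + 11s + 18.63 = 0.
So ω_n² = 18.63 ⇒ ω_n = 4.316 rad/s, and ζ = 11/(2ω_n) = 1.27.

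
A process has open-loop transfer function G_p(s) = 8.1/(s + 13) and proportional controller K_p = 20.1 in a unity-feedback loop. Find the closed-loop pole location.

s = -175.8

Closed-loop transfer function: T(s) = K_p·G_p(s)/(1 + K_p·G_p(s)) = 162.8/(s + 13 + 162.8) = 162.8/(s + 175.8).
The closed-loop pole is at s = −175.8.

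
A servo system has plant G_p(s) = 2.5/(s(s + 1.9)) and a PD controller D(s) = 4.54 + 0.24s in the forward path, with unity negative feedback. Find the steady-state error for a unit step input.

The open loop D(s)G_p(s) has a pole at the origin (type 1), so the static position error constant is infinite and e_ss = 1/(1+∞) = 0.

0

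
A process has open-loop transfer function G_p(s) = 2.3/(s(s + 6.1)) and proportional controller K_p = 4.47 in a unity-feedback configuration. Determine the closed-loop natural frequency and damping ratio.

ω_n = 3.21 rad/s, ζ = 0.951

1 + K_p·G_p(s) = 0 gives s² + 6.1s + 10.28 = 0.
Matching s² + 2ζω_n s + ω_n²: ω_n = √10.28 = 3.206 rad/s and 2ζω_n = 6.1, so ζ = 6.1/(2·3.206) = 0.951.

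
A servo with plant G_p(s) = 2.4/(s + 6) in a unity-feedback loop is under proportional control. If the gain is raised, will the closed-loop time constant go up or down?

decrease

Closed-loop pole is at s = −(6+K_p·2.4); larger K_p moves it further left, so τ = 1/(6+K_p·2.4) decreases.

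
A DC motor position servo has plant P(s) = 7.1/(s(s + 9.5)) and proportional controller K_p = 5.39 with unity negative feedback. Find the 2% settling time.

T_s ≈ 0.842 s

The closed-loop denominator s² + 9.5s + 38.27 gives ω_n = √38.27 = 6.186 and ζ = 9.5/(2ω_n) = 0.7678.
2% settling time T_s ≈ 4/(ζω_n) = 4/4.75 = 0.842 s.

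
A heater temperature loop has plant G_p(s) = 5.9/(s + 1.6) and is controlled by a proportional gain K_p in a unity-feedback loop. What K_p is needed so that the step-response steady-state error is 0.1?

K_p = 2.44

For a type-0 loop with proportional control, e_ss = 1/(1 + K_p·G_p(0)).
G_p(0) = 3.688. Require 1/(1 + K_p·3.688) = 0.1, so 1 + 3.688·K_p = 10.
K_p = (10 − 1)/3.688 = 2.44.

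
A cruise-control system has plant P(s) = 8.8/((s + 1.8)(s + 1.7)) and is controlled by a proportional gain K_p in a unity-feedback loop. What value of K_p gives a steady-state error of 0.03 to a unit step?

K_p = 11.2

Steady-state error for a unit step on this type-0 loop is 1/(1 + K_p·P(0)).
P(0) = 2.876. Require 1/(1 + K_p·2.876) = 0.03, so 1 + 2.876·K_p = 33.33.
K_p = (33.33 − 1)/2.876 = 11.2.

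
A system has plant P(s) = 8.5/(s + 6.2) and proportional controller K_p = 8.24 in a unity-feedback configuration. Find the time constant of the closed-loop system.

τ = 0.0131 s

Closed-loop transfer function: T(s) = K_p·P(s)/(1 + K_p·P(s)) = 70.04/(s + 6.2 + 70.04) = 70.04/(s + 76.24).
Time constant τ = 1/76.24 = 0.0131 s.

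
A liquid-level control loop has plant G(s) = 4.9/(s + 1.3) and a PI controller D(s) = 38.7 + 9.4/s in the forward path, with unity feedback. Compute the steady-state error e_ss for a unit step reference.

The open loop D(s)G(s) has a pole at the origin (type 1), so the static position error constant is infinite and e_ss = 1/(1+∞) = 0.

0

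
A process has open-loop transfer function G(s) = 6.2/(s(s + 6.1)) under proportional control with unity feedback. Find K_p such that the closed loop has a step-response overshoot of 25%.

From %OS = 100·exp(−πζ/√(1−ζ²)) = 25%, ζ = −ln(0.25)/√(π²+ln²(0.25)) = 0.4037.
Characteristic equation s² + 6.1s + 6.2K_p = 0 gives ζ = 6.1/(2√(6.2K_p)).
Setting ζ = 0.4037: √(6.2K_p) = 6.1/(2·0.4037) = 7.555, so K_p = 57.08/6.2 = 9.21.

K_p = 9.21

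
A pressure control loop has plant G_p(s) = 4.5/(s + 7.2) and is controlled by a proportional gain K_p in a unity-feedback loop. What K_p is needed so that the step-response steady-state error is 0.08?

K_p = 18.4

For a type-0 loop with proportional control, e_ss = 1/(1 + K_p·G_p(0)).
G_p(0) = 0.625. Require 1/(1 + K_p·0.625) = 0.08, so 1 + 0.625·K_p = 12.5.
K_p = (12.5 − 1)/0.625 = 18.4.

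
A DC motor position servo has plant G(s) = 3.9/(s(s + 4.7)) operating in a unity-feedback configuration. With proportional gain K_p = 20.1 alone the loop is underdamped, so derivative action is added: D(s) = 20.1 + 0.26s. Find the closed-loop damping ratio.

ζ = 0.323

Forward path: (20.1 + 0.26s)·3.9/(s(s+4.7)). The closed-loop characteristic equation is s² + (4.7 + 3.9·0.26)s + 3.9·20.1 = 0.
That is s² + 5.714s + 78.39 = 0, so ω_n = 8.854 rad/s and ζ = 5.714/(2·8.854) = 0.3227.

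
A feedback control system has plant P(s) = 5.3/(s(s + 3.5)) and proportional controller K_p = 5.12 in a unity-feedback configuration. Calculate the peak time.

T_p = 0.64 s

From 1 + K_pP(s) = 0: s² + 3.5s + 27.14 = 0 ⇒ ω_n = 5.209, ζ = 0.3359.
Damped frequency ω_d = ω_n√(1−ζ²) = 4.906 rad/s, so peak time T_p = π/ω_d = 0.64 s.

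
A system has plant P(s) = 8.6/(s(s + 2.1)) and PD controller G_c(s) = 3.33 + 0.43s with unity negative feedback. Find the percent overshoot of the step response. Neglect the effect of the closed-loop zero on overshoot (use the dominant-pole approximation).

13.2%

Forward path: (3.33 + 0.43s)·8.6/(s(s+2.1)). The closed-loop characteristic equation is s² + (2.1 + 8.6·0.43)s + 8.6·3.33 = 0.
That is s² + 5.798s + 28.64 = 0, so ω_n = 5.351 rad/s and ζ = 5.798/(2·5.351) = 0.5417.
%OS = 100·exp(−πζ/√(1−ζ²)) = 13.2%.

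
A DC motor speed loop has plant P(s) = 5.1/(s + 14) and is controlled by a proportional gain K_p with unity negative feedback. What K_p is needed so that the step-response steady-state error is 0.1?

The loop is type 0, so e_ss(step) = 1/(1 + K_pos) with K_pos = K_p·P(0).
P(0) = 0.3643. Require 1/(1 + K_p·0.3643) = 0.1, so 1 + 0.3643·K_p = 10.
K_p = (10 − 1)/0.3643 = 24.7.

K_p = 24.7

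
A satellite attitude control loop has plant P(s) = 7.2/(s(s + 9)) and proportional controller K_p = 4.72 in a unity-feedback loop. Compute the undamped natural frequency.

ω_n = 5.83 rad/s

1 + K_p·P(s) = 0 gives s² + 9s + 33.98 = 0.
So ω_n² = 33.98 ⇒ ω_n = 5.83 rad/s, and ζ = 9/(2ω_n) = 0.772.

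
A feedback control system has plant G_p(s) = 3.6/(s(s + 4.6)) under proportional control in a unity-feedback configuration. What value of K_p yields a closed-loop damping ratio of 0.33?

Closed-loop characteristic equation: s² + 4.6s + K_p·3.6 = 0.
So ω_n = √(3.6K_p) and 2ζω_n = 4.6, giving ζ = 4.6/(2√(3.6K_p)).
Setting ζ = 0.33: √(3.6K_p) = 4.6/(2·0.33) = 6.97, so K_p = 48.58/3.6 = 13.5.

K_p = 13.5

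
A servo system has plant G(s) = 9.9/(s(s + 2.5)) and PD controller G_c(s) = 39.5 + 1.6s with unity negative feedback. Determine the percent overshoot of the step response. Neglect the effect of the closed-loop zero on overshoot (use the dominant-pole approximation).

Forward path: (39.5 + 1.6s)·9.9/(s(s+2.5)). The closed-loop characteristic equation is s² + (2.5 + 9.9·1.6)s + 9.9·39.5 = 0.
That is s² + 18.34s + 391.1 = 0, so ω_n = 19.77 rad/s and ζ = 18.34/(2·19.77) = 0.4637.
%OS = 100·exp(−πζ/√(1−ζ²)) = 19.3%.

19.3%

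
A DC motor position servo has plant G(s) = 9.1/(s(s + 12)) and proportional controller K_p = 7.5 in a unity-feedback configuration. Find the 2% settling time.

From 1 + K_pG(s) = 0: s² + 12s + 68.25 = 0 ⇒ ω_n = 8.261, ζ = 0.7263.
2% settling time T_s ≈ 4/(ζω_n) = 4/6 = 0.667 s.

T_s ≈ 0.667 s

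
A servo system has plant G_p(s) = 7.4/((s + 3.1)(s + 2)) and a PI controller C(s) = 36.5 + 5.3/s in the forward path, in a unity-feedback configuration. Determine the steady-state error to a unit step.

0

The open loop C(s)G_p(s) has a pole at the origin (type 1), so the static position error constant is infinite and e_ss = 1/(1+∞) = 0.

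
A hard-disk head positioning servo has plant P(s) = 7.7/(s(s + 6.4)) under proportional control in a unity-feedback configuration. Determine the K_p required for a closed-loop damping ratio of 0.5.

K_p = 5.32

Closed-loop characteristic equation: s² + 6.4s + K_p·7.7 = 0.
So ω_n = √(7.7K_p) and 2ζω_n = 6.4, giving ζ = 6.4/(2√(7.7K_p)).
Setting ζ = 0.5: √(7.7K_p) = 6.4/(2·0.5) = 6.4, so K_p = 40.96/7.7 = 5.32.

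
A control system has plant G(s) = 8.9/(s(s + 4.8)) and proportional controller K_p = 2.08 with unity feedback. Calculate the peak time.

T_p = 0.88 s

The closed-loop denominator s² + 4.8s + 18.51 gives ω_n = √18.51 = 4.303 and ζ = 4.8/(2ω_n) = 0.5578.
Damped frequency ω_d = ω_n√(1−ζ²) = 3.571 rad/s, so peak time T_p = π/ω_d = 0.88 s.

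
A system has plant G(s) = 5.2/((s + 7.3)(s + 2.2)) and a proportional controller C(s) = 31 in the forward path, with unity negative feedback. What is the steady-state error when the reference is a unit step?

The loop is type 0. Static position error constant K_pos = C(0)·G(0) = 31·0.3238 = 10.04.
Steady-state error to a unit step: e_ss = 1/(1+K_pos) = 1/11.04 = 0.0906.

0.0906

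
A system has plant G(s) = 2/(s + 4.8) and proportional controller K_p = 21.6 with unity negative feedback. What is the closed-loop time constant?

τ = 0.0208 s

Closed-loop transfer function: T(s) = K_p·G(s)/(1 + K_p·G(s)) = 43.2/(s + 4.8 + 43.2) = 43.2/(s + 48).
Time constant τ = 1/48 = 0.0208 s.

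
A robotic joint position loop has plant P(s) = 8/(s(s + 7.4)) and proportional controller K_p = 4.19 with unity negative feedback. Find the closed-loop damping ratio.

ζ = 0.639

1 + K_p·P(s) = 0 gives s² + 7.4s + 33.52 = 0.
So ω_n² = 33.52 ⇒ ω_n = 5.79 rad/s, and ζ = 7.4/(2ω_n) = 0.639.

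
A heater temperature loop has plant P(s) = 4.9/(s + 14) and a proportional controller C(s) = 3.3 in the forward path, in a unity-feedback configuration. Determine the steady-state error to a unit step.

0.464

The loop is type 0. Static position error constant K_pos = C(0)·P(0) = 3.3·0.35 = 1.155.
Steady-state error to a unit step: e_ss = 1/(1+K_pos) = 1/2.155 = 0.464.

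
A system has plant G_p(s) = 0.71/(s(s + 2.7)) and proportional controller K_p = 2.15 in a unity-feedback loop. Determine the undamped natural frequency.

ω_n = 1.24 rad/s

With unity feedback the closed-loop characteristic equation is s² + 2.7s + 2.15·0.71 = s² + 2.7s + 1.526 = 0.
Matching s² + 2ζω_n s + ω_n²: ω_n = √1.526 = 1.236 rad/s and 2ζω_n = 2.7, so ζ = 2.7/(2·1.236) = 1.09.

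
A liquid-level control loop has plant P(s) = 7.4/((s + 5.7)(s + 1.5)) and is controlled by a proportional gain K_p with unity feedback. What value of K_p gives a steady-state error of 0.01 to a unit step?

Steady-state error for a unit step on this type-0 loop is 1/(1 + K_p·P(0)).
P(0) = 0.8655. Require 1/(1 + K_p·0.8655) = 0.01, so 1 + 0.8655·K_p = 100.
K_p = (100 − 1)/0.8655 = 114.

K_p = 114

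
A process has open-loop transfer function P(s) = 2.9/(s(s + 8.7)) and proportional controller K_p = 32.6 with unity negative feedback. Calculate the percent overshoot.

Closed-loop characteristic equation: s² + 8.7s + 94.54 = 0, so ω_n = 9.723 rad/s and ζ = 8.7/(2·9.723) = 0.4474.
%OS = 100·exp(−πζ/√(1−ζ²)) = 100·exp(−π·0.4474/√0.7998) = 20.8%.

20.8%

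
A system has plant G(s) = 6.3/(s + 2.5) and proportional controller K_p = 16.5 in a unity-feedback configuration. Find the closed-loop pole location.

Closed-loop transfer function: T(s) = K_p·G(s)/(1 + K_p·G(s)) = 104/(s + 2.5 + 104) = 104/(s + 106.5).
The closed-loop pole is at s = −106.5.

s = -106.5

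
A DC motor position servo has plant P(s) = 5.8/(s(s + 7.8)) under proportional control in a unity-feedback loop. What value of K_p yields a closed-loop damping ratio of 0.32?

Closed-loop characteristic equation: s² + 7.8s + K_p·5.8 = 0.
So ω_n = √(5.8K_p) and 2ζω_n = 7.8, giving ζ = 7.8/(2√(5.8K_p)).
Setting ζ = 0.32: √(5.8K_p) = 7.8/(2·0.32) = 12.19, so K_p = 148.5/5.8 = 25.6.

K_p = 25.6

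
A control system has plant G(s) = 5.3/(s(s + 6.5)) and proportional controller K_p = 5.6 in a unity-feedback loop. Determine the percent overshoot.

From 1 + K_pG(s) = 0: s² + 6.5s + 29.68 = 0 ⇒ ω_n = 5.448, ζ = 0.5966.
%OS = 100·exp(−πζ/√(1−ζ²)) = 100·exp(−π·0.5966/√0.6441) = 9.68%.

9.68%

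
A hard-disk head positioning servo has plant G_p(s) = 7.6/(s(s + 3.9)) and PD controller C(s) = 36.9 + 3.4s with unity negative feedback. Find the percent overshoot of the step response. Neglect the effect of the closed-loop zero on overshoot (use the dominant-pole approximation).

Forward path: (36.9 + 3.4s)·7.6/(s(s+3.9)). The closed-loop characteristic equation is s² + (3.9 + 7.6·3.4)s + 7.6·36.9 = 0.
That is s² + 29.74s + 280.4 = 0, so ω_n = 16.75 rad/s and ζ = 29.74/(2·16.75) = 0.888.
%OS = 100·exp(−πζ/√(1−ζ²)) = 0.232%.

0.232%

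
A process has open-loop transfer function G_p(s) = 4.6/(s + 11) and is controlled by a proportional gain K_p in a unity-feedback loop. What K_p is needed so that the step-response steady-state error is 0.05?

K_p = 45.4

Steady-state error for a unit step on this type-0 loop is 1/(1 + K_p·G_p(0)).
G_p(0) = 0.4182. Require 1/(1 + K_p·0.4182) = 0.05, so 1 + 0.4182·K_p = 20.
K_p = (20 − 1)/0.4182 = 45.4.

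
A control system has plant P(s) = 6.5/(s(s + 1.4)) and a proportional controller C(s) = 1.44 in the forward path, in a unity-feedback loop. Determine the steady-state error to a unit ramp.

The loop has one pole at the origin (type 1). Velocity error constant K_v = lim_{s→0} s·C(s)P(s) = 1.44·6.5/1.4 = 6.686.
Steady-state error to a unit ramp: e_ss = 1/K_v = 0.15.

0.15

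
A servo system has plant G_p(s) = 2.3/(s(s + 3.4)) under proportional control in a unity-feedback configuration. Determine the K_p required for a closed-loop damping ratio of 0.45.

Closed-loop characteristic equation: s² + 3.4s + K_p·2.3 = 0.
So ω_n = √(2.3K_p) and 2ζω_n = 3.4, giving ζ = 3.4/(2√(2.3K_p)).
Setting ζ = 0.45: √(2.3K_p) = 3.4/(2·0.45) = 3.778, so K_p = 14.27/2.3 = 6.21.

K_p = 6.21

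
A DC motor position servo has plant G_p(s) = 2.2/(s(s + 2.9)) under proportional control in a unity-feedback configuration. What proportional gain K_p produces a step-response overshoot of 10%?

K_p = 2.73

From %OS = 100·exp(−πζ/√(1−ζ²)) = 10%, ζ = −ln(0.1)/√(π²+ln²(0.1)) = 0.5912.
Characteristic equation s² + 2.9s + 2.2K_p = 0 gives ζ = 2.9/(2√(2.2K_p)).
Setting ζ = 0.5912: √(2.2K_p) = 2.9/(2·0.5912) = 2.453, so K_p = 6.016/2.2 = 2.73.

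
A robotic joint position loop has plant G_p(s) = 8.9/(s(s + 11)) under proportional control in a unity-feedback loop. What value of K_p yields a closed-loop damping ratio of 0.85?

Closed-loop characteristic equation: s² + 11s + K_p·8.9 = 0.
So ω_n = √(8.9K_p) and 2ζω_n = 11, giving ζ = 11/(2√(8.9K_p)).
Setting ζ = 0.85: √(8.9K_p) = 11/(2·0.85) = 6.471, so K_p = 41.87/8.9 = 4.7.

K_p = 4.7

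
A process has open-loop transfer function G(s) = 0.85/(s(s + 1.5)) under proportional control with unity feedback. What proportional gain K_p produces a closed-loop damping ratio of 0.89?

K_p = 0.835

Closed-loop characteristic equation: s² + 1.5s + K_p·0.85 = 0.
So ω_n = √(0.85K_p) and 2ζω_n = 1.5, giving ζ = 1.5/(2√(0.85K_p)).
Setting ζ = 0.89: √(0.85K_p) = 1.5/(2·0.89) = 0.8427, so K_p = 0.7101/0.85 = 0.835.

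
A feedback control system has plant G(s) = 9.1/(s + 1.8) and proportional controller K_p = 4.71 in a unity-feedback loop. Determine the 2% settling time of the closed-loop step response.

Closed-loop transfer function: T(s) = K_p·G(s)/(1 + K_p·G(s)) = 42.86/(s + 1.8 + 42.86) = 42.86/(s + 44.66).
Time constant τ = 1/44.66 = 0.02239 s, so the 2% settling time is about 4τ = 0.0896 s.

T_s ≈ 0.0896 s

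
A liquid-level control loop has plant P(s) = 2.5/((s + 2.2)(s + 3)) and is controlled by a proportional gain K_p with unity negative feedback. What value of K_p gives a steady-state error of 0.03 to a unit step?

K_p = 85.4

For a type-0 loop with proportional control, e_ss = 1/(1 + K_p·P(0)).
P(0) = 0.3788. Require 1/(1 + K_p·0.3788) = 0.03, so 1 + 0.3788·K_p = 33.33.
K_p = (33.33 − 1)/0.3788 = 85.4.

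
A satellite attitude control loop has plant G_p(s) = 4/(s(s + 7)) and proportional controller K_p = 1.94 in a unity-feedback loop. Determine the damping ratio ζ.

ζ = 1.26

1 + K_p·G_p(s) = 0 gives s² + 7s + 7.76 = 0.
So ω_n² = 7.76 ⇒ ω_n = 2.786 rad/s, and ζ = 7/(2ω_n) = 1.26.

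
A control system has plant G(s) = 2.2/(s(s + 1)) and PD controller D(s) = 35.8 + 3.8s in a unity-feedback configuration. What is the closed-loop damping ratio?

ζ = 0.527

Forward path: (35.8 + 3.8s)·2.2/(s(s+1)). The closed-loop characteristic equation is s² + (1 + 2.2·3.8)s + 2.2·35.8 = 0.
That is s² + 9.36s + 78.76 = 0, so ω_n = 8.875 rad/s and ζ = 9.36/(2·8.875) = 0.5273.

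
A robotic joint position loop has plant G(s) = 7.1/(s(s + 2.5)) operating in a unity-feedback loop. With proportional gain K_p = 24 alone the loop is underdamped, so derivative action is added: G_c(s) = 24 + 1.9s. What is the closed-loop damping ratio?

ζ = 0.612

Forward path: (24 + 1.9s)·7.1/(s(s+2.5)). The closed-loop characteristic equation is s² + (2.5 + 7.1·1.9)s + 7.1·24 = 0.
That is s² + 15.99s + 170.4 = 0, so ω_n = 13.05 rad/s and ζ = 15.99/(2·13.05) = 0.6125.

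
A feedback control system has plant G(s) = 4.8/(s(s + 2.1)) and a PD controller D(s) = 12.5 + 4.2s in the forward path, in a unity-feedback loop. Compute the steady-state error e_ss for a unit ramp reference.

The loop has one pole at the origin (type 1). Velocity error constant K_v = lim_{s→0} s·D(s)G(s) = 12.5·4.8/2.1 = 28.57.
Steady-state error to a unit ramp: e_ss = 1/K_v = 0.035.

0.035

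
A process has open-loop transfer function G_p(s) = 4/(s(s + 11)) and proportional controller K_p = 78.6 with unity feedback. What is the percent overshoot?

The closed-loop denominator s² + 11s + 314.4 gives ω_n = √314.4 = 17.73 and ζ = 11/(2ω_n) = 0.3102.
%OS = 100·exp(−πζ/√(1−ζ²)) = 100·exp(−π·0.3102/√0.9038) = 35.9%.

35.9%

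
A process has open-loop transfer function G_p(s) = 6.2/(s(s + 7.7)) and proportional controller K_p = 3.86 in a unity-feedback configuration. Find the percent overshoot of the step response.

1.82%

From 1 + K_pG_p(s) = 0: s² + 7.7s + 23.93 = 0 ⇒ ω_n = 4.892, ζ = 0.787.
%OS = 100·exp(−πζ/√(1−ζ²)) = 100·exp(−π·0.787/√0.3806) = 1.82%.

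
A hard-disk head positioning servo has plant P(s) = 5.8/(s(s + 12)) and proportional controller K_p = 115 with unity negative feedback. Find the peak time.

T_p = 0.125 s

The closed-loop denominator s² + 12s + 667 gives ω_n = √667 = 25.83 and ζ = 12/(2ω_n) = 0.2323.
Damped frequency ω_d = ω_n√(1−ζ²) = 25.12 rad/s, so peak time T_p = π/ω_d = 0.125 s.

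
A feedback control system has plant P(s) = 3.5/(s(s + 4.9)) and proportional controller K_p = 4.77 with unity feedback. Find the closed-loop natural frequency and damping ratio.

1 + K_p·P(s) = 0 gives s² + 4.9s + 16.7 = 0.
So ω_n² = 16.7 ⇒ ω_n = 4.086 rad/s, and ζ = 4.9/(2ω_n) = 0.6.

ω_n = 4.09 rad/s, ζ = 0.6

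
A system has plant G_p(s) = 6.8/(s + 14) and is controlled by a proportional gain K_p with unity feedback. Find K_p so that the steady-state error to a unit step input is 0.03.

Steady-state error for a unit step on this type-0 loop is 1/(1 + K_p·G_p(0)).
G_p(0) = 0.4857. Require 1/(1 + K_p·0.4857) = 0.03, so 1 + 0.4857·K_p = 33.33.
K_p = (33.33 − 1)/0.4857 = 66.6.

K_p = 66.6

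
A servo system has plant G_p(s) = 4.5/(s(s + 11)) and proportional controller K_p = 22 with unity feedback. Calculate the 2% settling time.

T_s ≈ 0.727 s

The closed-loop denominator s² + 11s + 99 gives ω_n = √99 = 9.95 and ζ = 11/(2ω_n) = 0.5528.
2% settling time T_s ≈ 4/(ζω_n) = 4/5.5 = 0.727 s.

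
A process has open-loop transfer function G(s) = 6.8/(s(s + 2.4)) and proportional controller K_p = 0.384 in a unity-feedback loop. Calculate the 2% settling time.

T_s ≈ 3.33 s

The closed-loop denominator s² + 2.4s + 2.611 gives ω_n = √2.611 = 1.616 and ζ = 2.4/(2ω_n) = 0.7426.
2% settling time T_s ≈ 4/(ζω_n) = 4/1.2 = 3.33 s.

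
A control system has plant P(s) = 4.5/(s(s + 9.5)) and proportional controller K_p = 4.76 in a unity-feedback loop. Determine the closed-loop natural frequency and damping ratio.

With unity feedback the closed-loop characteristic equation is s² + 9.5s + 4.76·4.5 = s² + 9.5s + 21.42 = 0.
So ω_n² = 21.42 ⇒ ω_n = 4.628 rad/s, and ζ = 9.5/(2ω_n) = 1.03.

ω_n = 4.63 rad/s, ζ = 1.03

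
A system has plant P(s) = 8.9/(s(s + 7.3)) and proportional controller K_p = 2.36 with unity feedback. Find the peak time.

T_p = 1.13 s

Closed-loop characteristic equation: s² + 7.3s + 21 = 0, so ω_n = 4.583 rad/s and ζ = 7.3/(2·4.583) = 0.7964.
Damped frequency ω_d = ω_n√(1−ζ²) = 2.772 rad/s, so peak time T_p = π/ω_d = 1.13 s.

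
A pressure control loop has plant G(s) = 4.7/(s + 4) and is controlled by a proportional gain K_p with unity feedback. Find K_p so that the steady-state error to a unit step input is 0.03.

The loop is type 0, so e_ss(step) = 1/(1 + K_pos) with K_pos = K_p·G(0).
G(0) = 1.175. Require 1/(1 + K_p·1.175) = 0.03, so 1 + 1.175·K_p = 33.33.
K_p = (33.33 − 1)/1.175 = 27.5.

K_p = 27.5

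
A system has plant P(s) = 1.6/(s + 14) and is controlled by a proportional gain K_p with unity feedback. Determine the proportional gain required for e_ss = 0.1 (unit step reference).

The loop is type 0, so e_ss(step) = 1/(1 + K_pos) with K_pos = K_p·P(0).
P(0) = 0.1143. Require 1/(1 + K_p·0.1143) = 0.1, so 1 + 0.1143·K_p = 10.
K_p = (10 − 1)/0.1143 = 78.8.

K_p = 78.8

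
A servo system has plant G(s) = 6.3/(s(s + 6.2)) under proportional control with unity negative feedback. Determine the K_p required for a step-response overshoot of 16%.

K_p = 6.01

From %OS = 100·exp(−πζ/√(1−ζ²)) = 16%, ζ = −ln(0.16)/√(π²+ln²(0.16)) = 0.5039.
Characteristic equation s² + 6.2s + 6.3K_p = 0 gives ζ = 6.2/(2√(6.3K_p)).
Setting ζ = 0.5039: √(6.3K_p) = 6.2/(2·0.5039) = 6.152, so K_p = 37.85/6.3 = 6.01.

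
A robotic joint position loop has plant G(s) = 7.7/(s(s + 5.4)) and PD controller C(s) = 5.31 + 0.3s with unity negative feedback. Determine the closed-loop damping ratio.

Forward path: (5.31 + 0.3s)·7.7/(s(s+5.4)). The closed-loop characteristic equation is s² + (5.4 + 7.7·0.3)s + 7.7·5.31 = 0.
That is s² + 7.71s + 40.89 = 0, so ω_n = 6.394 rad/s and ζ = 7.71/(2·6.394) = 0.6029.

ζ = 0.603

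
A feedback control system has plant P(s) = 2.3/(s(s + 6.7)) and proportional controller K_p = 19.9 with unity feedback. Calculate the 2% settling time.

The closed-loop denominator s² + 6.7s + 45.77 gives ω_n = √45.77 = 6.765 and ζ = 6.7/(2ω_n) = 0.4952.
2% settling time T_s ≈ 4/(ζω_n) = 4/3.35 = 1.19 s.

T_s ≈ 1.19 s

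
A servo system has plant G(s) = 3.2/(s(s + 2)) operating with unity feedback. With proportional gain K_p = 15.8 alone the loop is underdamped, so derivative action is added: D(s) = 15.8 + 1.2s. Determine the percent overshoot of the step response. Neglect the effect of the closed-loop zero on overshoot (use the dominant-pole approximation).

24.3%

Forward path: (15.8 + 1.2s)·3.2/(s(s+2)). The closed-loop characteristic equation is s² + (2 + 3.2·1.2)s + 3.2·15.8 = 0.
That is s² + 5.84s + 50.56 = 0, so ω_n = 7.111 rad/s and ζ = 5.84/(2·7.111) = 0.4107.
%OS = 100·exp(−πζ/√(1−ζ²)) = 24.3%.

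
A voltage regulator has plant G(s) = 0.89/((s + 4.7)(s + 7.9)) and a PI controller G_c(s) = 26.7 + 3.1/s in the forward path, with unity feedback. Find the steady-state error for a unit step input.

0

The open loop G_c(s)G(s) has a pole at the origin (type 1), so the static position error constant is infinite and e_ss = 1/(1+∞) = 0.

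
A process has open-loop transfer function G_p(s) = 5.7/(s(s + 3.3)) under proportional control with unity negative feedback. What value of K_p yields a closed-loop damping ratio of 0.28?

Closed-loop characteristic equation: s² + 3.3s + K_p·5.7 = 0.
So ω_n = √(5.7K_p) and 2ζω_n = 3.3, giving ζ = 3.3/(2√(5.7K_p)).
Setting ζ = 0.28: √(5.7K_p) = 3.3/(2·0.28) = 5.893, so K_p = 34.73/5.7 = 6.09.

K_p = 6.09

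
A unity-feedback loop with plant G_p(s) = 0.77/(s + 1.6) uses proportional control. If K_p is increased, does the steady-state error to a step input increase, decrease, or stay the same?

e_ss = 1/(1 + K_p·G_p(0)); a larger K_p raises the denominator, so e_ss decreases.

decrease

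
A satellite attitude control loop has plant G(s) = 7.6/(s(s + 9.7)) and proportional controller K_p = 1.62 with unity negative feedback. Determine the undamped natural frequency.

ω_n = 3.51 rad/s

1 + K_p·G(s) = 0 gives s² + 9.7s + 12.31 = 0.
Matching s² + 2ζω_n s + ω_n²: ω_n = √12.31 = 3.509 rad/s and 2ζω_n = 9.7, so ζ = 9.7/(2·3.509) = 1.38.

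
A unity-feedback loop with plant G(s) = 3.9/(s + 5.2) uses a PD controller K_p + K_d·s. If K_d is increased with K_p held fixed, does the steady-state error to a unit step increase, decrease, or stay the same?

K_d affects only the transient (the s-coefficient); the DC loop gain, and hence e_ss, depends only on K_p.

unchanged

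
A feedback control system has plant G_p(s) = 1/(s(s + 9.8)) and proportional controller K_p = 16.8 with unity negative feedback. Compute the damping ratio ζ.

ζ = 1.2

The closed-loop denominator is s(s+9.8) + 16.8·1 = s² + 9.8s + 16.8.
Matching s² + 2ζω_n s + ω_n²: ω_n = √16.8 = 4.099 rad/s and 2ζω_n = 9.8, so ζ = 9.8/(2·4.099) = 1.2.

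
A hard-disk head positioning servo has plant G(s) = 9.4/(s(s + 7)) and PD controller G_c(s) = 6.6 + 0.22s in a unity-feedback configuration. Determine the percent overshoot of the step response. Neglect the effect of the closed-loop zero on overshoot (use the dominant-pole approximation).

Forward path: (6.6 + 0.22s)·9.4/(s(s+7)). The closed-loop characteristic equation is s² + (7 + 9.4·0.22)s + 9.4·6.6 = 0.
That is s² + 9.068s + 62.04 = 0, so ω_n = 7.877 rad/s and ζ = 9.068/(2·7.877) = 0.5756.
%OS = 100·exp(−πζ/√(1−ζ²)) = 11%.

11%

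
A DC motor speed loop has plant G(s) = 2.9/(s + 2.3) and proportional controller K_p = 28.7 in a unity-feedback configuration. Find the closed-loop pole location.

s = -85.53

Closed-loop transfer function: T(s) = K_p·G(s)/(1 + K_p·G(s)) = 83.23/(s + 2.3 + 83.23) = 83.23/(s + 85.53).
The closed-loop pole is at s = −85.53.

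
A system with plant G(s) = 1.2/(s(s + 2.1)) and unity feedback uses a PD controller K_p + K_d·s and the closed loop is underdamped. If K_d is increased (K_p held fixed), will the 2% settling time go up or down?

Characteristic equation s² + (2.1 + 1.2K_d)s + 1.2K_p = 0: raising K_d increases ζω_n = (2.1+1.2K_d)/2 while the loop stays underdamped, so T_s ≈ 4/(ζω_n) decreases.

decrease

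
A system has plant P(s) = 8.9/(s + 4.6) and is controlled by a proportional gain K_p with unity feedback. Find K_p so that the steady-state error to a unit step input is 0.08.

K_p = 5.94

The loop is type 0, so e_ss(step) = 1/(1 + K_pos) with K_pos = K_p·P(0).
P(0) = 1.935. Require 1/(1 + K_p·1.935) = 0.08, so 1 + 1.935·K_p = 12.5.
K_p = (12.5 − 1)/1.935 = 5.94.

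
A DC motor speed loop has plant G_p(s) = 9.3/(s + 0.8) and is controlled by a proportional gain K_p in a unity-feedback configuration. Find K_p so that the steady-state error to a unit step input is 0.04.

For a type-0 loop with proportional control, e_ss = 1/(1 + K_p·G_p(0)).
G_p(0) = 11.62. Require 1/(1 + K_p·11.62) = 0.04, so 1 + 11.62·K_p = 25.
K_p = (25 − 1)/11.62 = 2.06.

K_p = 2.06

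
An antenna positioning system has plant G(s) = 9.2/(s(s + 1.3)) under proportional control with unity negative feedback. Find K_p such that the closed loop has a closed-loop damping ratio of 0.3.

K_p = 0.51

Closed-loop characteristic equation: s² + 1.3s + K_p·9.2 = 0.
So ω_n = √(9.2K_p) and 2ζω_n = 1.3, giving ζ = 1.3/(2√(9.2K_p)).
Setting ζ = 0.3: √(9.2K_p) = 1.3/(2·0.3) = 2.167, so K_p = 4.694/9.2 = 0.51.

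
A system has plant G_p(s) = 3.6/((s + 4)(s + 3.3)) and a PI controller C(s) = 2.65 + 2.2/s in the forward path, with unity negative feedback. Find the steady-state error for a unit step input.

The open loop C(s)G_p(s) has a pole at the origin (type 1), so the static position error constant is infinite and e_ss = 1/(1+∞) = 0.

0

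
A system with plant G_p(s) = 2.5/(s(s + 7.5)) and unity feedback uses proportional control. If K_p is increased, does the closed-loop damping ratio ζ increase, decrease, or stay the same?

ζ = 7.5/(2√(2.5K_p)); increasing K_p raises the denominator, so ζ falls.

decrease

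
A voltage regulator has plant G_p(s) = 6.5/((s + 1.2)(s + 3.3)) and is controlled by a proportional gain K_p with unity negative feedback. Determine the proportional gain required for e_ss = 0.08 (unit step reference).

K_p = 7.01

For a type-0 loop with proportional control, e_ss = 1/(1 + K_p·G_p(0)).
G_p(0) = 1.641. Require 1/(1 + K_p·1.641) = 0.08, so 1 + 1.641·K_p = 12.5.
K_p = (12.5 − 1)/1.641 = 7.01.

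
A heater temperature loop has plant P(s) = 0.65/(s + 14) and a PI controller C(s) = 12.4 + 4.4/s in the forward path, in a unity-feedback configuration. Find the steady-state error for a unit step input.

The open loop C(s)P(s) has a pole at the origin (type 1), so the static position error constant is infinite and e_ss = 1/(1+∞) = 0.

0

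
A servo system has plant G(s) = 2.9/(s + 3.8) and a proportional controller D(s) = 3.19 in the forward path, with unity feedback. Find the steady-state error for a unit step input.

The loop is type 0. Static position error constant K_pos = D(0)·G(0) = 3.19·0.7632 = 2.434.
Steady-state error to a unit step: e_ss = 1/(1+K_pos) = 1/3.434 = 0.291.

0.291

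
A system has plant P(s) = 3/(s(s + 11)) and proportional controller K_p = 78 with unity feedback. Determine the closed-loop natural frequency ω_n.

ω_n = 15.3 rad/s

With unity feedback the closed-loop characteristic equation is s² + 11s + 78·3 = s² + 11s + 234 = 0.
Matching s² + 2ζω_n s + ω_n²: ω_n = √234 = 15.3 rad/s and 2ζω_n = 11, so ζ = 11/(2·15.3) = 0.36.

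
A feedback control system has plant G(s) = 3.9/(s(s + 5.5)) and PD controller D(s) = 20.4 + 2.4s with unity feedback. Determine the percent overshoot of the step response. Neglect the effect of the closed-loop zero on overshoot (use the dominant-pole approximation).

0.883%

Forward path: (20.4 + 2.4s)·3.9/(s(s+5.5)). The closed-loop characteristic equation is s² + (5.5 + 3.9·2.4)s + 3.9·20.4 = 0.
That is s² + 14.86s + 79.56 = 0, so ω_n = 8.92 rad/s and ζ = 14.86/(2·8.92) = 0.833.
%OS = 100·exp(−πζ/√(1−ζ²)) = 0.883%.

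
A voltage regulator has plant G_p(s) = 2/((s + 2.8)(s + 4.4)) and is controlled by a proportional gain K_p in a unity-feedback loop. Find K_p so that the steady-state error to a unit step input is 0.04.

Steady-state error for a unit step on this type-0 loop is 1/(1 + K_p·G_p(0)).
G_p(0) = 0.1623. Require 1/(1 + K_p·0.1623) = 0.04, so 1 + 0.1623·K_p = 25.
K_p = (25 − 1)/0.1623 = 148.

K_p = 148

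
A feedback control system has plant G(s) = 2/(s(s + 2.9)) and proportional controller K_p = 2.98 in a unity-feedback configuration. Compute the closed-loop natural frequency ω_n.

The closed-loop denominator is s(s+2.9) + 2.98·2 = s² + 2.9s + 5.96.
So ω_n² = 5.96 ⇒ ω_n = 2.441 rad/s, and ζ = 2.9/(2ω_n) = 0.594.

ω_n = 2.44 rad/s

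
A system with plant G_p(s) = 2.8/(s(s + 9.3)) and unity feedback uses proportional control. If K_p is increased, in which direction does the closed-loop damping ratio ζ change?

decrease

ζ = 9.3/(2√(2.8K_p)); increasing K_p raises the denominator, so ζ falls.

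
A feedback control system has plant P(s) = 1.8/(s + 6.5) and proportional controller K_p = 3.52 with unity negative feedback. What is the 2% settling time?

Closed-loop transfer function: T(s) = K_p·P(s)/(1 + K_p·P(s)) = 6.336/(s + 6.5 + 6.336) = 6.336/(s + 12.84).
Time constant τ = 1/12.84 = 0.07791 s, so the 2% settling time is about 4τ = 0.312 s.

T_s ≈ 0.312 s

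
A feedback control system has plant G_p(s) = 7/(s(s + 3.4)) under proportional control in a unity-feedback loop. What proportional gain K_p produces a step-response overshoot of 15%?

From %OS = 100·exp(−πζ/√(1−ζ²)) = 15%, ζ = −ln(0.15)/√(π²+ln²(0.15)) = 0.5169.
Characteristic equation s² + 3.4s + 7K_p = 0 gives ζ = 3.4/(2√(7K_p)).
Setting ζ = 0.5169: √(7K_p) = 3.4/(2·0.5169) = 3.289, so K_p = 10.82/7 = 1.55.

K_p = 1.55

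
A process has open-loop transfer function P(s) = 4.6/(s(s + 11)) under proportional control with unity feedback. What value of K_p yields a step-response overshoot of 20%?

K_p = 31.6

From %OS = 100·exp(−πζ/√(1−ζ²)) = 20%, ζ = −ln(0.2)/√(π²+ln²(0.2)) = 0.4559.
Characteristic equation s² + 11s + 4.6K_p = 0 gives ζ = 11/(2√(4.6K_p)).
Setting ζ = 0.4559: √(4.6K_p) = 11/(2·0.4559) = 12.06, so K_p = 145.5/4.6 = 31.6.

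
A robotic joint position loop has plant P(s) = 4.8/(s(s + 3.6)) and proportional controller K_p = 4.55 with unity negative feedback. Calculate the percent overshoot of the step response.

From 1 + K_pP(s) = 0: s² + 3.6s + 21.84 = 0 ⇒ ω_n = 4.673, ζ = 0.3852.
%OS = 100·exp(−πζ/√(1−ζ²)) = 100·exp(−π·0.3852/√0.8516) = 26.9%.

26.9%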